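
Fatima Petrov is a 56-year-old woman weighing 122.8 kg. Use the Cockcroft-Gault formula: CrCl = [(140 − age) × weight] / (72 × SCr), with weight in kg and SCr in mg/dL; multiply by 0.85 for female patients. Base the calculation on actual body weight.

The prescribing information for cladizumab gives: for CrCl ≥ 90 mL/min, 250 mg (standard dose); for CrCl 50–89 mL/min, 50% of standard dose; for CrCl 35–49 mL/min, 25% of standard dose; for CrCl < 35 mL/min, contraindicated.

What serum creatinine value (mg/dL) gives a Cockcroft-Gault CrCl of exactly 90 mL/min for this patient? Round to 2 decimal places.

1.35 mg/dL

Standard dose requires CrCl ≥ 90 mL/min.
Set (140 − 56) × 122.8 × 0.85 / (72 × SCr) = 90
SCr = (140 − 56) × 122.8 × 0.85 / (72 × 90) = 1.353 mg/dL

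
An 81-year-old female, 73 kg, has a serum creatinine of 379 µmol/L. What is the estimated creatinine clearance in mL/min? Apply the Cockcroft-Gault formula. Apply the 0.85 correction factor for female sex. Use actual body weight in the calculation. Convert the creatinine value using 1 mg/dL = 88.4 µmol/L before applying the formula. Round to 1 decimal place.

11.9 mL/min

SCr = 379 / 88.4 = 4.287 mg/dL
CrCl = (140 − 81) × 73 / (72 × 4.287) × 0.85 = 4307.0 / 308.66 × 0.85 ≈ 11.9 mL/min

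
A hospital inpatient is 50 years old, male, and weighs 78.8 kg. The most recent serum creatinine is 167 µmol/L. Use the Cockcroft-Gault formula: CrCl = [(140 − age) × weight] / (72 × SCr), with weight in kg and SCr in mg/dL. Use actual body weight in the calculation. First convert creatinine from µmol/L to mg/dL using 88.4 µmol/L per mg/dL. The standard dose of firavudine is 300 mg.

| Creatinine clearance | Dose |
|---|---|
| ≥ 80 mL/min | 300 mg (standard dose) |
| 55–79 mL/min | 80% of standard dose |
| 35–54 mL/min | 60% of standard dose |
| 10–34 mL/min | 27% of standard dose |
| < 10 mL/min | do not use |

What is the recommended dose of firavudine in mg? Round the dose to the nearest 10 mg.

SCr = 167 / 88.4 = 1.889 mg/dL
CrCl = (140 − 50) × 78.8 / (72 × 1.889) = 7092.0 / 136.01 ≈ 52.1 mL/min
CrCl ≈ 52 mL/min → bracket 35–54 mL/min.
60% of 300 mg = 180 mg

180 mg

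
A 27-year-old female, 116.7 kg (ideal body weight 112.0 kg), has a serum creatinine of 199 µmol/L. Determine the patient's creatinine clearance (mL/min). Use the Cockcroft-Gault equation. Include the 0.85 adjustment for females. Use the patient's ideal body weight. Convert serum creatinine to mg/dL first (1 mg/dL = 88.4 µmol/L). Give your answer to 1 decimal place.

SCr = 199 / 88.4 = 2.251 mg/dL
CrCl = (140 − 27) × 112 / (72 × 2.251) × 0.85 = 12656.0 / 162.07 × 0.85 ≈ 66.4 mL/min

66.4 mL/min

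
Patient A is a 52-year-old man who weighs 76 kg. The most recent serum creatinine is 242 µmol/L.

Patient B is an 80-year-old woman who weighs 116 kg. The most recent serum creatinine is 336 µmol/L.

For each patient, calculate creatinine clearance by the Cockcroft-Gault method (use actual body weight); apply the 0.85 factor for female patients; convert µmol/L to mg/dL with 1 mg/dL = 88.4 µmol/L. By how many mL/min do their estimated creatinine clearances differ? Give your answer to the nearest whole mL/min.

Patient A: SCr = 242 / 88.4 = 2.738 mg/dL
Patient A: CrCl = (140 − 52) × 76 / (72 × 2.738) = 6688.0 / 197.14 ≈ 33.9 mL/min
Patient B: SCr = 336 / 88.4 = 3.801 mg/dL
Patient B: CrCl = (140 − 80) × 116 / (72 × 3.801) × 0.85 = 6960.0 / 273.67 × 0.85 ≈ 21.6 mL/min
|33.9 − 21.6| = 12.3 mL/min

12 mL/min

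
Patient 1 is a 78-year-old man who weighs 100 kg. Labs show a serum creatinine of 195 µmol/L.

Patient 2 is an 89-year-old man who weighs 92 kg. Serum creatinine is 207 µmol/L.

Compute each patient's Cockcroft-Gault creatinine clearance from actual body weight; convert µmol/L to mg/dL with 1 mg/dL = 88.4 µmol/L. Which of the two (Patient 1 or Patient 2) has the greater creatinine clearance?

Patient 1

Patient 1: SCr = 195 / 88.4 = 2.206 mg/dL
Patient 1: CrCl = (140 − 78) × 100 / (72 × 2.206) = 6200.0 / 158.83 ≈ 39.0 mL/min
Patient 2: SCr = 207 / 88.4 = 2.342 mg/dL
Patient 2: CrCl = (140 − 89) × 92 / (72 × 2.342) = 4692.0 / 168.62 ≈ 27.8 mL/min
39.0 vs 27.8 mL/min → Patient 1 is higher.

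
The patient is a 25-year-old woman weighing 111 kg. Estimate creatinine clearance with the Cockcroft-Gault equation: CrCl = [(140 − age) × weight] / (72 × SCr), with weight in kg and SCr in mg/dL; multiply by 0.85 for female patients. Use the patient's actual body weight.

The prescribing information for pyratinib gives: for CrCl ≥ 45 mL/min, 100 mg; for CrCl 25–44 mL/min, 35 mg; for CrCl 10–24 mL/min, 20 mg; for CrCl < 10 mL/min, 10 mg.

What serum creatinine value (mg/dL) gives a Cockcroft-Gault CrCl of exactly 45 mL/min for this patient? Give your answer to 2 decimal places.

3.35 mg/dL

Standard dose requires CrCl ≥ 45 mL/min.
Set (140 − 25) × 111 × 0.85 / (72 × SCr) = 45
SCr = (140 − 25) × 111 × 0.85 / (72 × 45) = 3.349 mg/dL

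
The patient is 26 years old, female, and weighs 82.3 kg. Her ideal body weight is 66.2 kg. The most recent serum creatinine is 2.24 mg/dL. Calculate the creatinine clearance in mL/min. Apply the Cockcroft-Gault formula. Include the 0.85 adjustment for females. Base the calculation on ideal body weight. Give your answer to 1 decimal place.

CrCl = (140 − 26) × 66.2 / (72 × 2.24) × 0.85 = 7546.8 / 161.28 × 0.85 ≈ 39.8 mL/min

39.8 mL/min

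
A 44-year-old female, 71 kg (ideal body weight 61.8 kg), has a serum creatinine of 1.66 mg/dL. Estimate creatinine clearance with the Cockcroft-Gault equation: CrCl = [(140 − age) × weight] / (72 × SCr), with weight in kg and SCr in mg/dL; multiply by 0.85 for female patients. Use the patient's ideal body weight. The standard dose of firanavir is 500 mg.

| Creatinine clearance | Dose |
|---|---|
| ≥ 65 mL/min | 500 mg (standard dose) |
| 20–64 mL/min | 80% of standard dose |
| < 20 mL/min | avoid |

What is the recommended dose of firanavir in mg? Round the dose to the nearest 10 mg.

CrCl = (140 − 44) × 61.8 / (72 × 1.66) × 0.85 = 5932.8 / 119.52 × 0.85 ≈ 42.2 mL/min
CrCl ≈ 42 mL/min → bracket 20–64 mL/min.
80% of 500 mg = 400 mg

400 mg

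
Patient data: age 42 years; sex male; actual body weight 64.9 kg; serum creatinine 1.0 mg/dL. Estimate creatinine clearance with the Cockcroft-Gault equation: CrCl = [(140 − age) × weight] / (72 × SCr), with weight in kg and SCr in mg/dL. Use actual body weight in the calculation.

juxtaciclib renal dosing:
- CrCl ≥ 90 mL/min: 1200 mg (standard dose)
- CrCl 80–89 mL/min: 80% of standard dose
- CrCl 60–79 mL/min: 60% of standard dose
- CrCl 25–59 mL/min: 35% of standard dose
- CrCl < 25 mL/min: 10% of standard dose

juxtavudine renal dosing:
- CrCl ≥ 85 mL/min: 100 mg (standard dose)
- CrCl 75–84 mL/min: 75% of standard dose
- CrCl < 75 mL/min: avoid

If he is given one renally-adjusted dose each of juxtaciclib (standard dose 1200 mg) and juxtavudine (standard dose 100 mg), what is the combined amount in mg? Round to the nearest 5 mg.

1060 mg

CrCl = (140 − 42) × 64.9 / (72 × 1) = 6360.2 / 72.00 ≈ 88.3 mL/min
CrCl ≈ 88 mL/min.
juxtaciclib: 80–89 mL/min → 80% of 1200 mg = 960 mg.
juxtavudine: ≥ 85 mL/min → 100% of 100 mg = 100 mg.
Total = 960 + 100 = 1060 mg.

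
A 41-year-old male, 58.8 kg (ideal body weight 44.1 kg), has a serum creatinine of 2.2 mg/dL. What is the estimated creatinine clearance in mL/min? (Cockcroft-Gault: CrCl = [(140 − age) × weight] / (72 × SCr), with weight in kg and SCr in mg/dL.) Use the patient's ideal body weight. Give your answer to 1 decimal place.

27.6 mL/min

CrCl = (140 − 41) × 44.1 / (72 × 2.2) = 4365.9 / 158.40 ≈ 27.6 mL/min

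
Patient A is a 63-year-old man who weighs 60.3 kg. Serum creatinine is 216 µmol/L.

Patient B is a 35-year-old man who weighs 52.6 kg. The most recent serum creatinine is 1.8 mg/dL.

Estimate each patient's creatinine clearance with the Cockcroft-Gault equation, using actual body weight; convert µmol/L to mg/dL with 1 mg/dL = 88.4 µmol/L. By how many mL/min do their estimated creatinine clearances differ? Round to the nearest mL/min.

16 mL/min

Patient A: SCr = 216 / 88.4 = 2.443 mg/dL
Patient A: CrCl = (140 − 63) × 60.3 / (72 × 2.443) = 4643.1 / 175.90 ≈ 26.4 mL/min
Patient B: CrCl = (140 − 35) × 52.6 / (72 × 1.8) = 5523.0 / 129.60 ≈ 42.6 mL/min
|26.4 − 42.6| = 16.2 mL/min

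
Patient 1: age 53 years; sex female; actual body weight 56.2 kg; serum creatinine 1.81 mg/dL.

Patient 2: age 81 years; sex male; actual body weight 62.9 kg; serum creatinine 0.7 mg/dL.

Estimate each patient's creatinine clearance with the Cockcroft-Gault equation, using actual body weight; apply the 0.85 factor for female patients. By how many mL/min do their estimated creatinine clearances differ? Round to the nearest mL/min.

Patient 1: CrCl = (140 − 53) × 56.2 / (72 × 1.81) × 0.85 = 4889.4 / 130.32 × 0.85 ≈ 31.9 mL/min
Patient 2: CrCl = (140 − 81) × 62.9 / (72 × 0.7) = 3711.1 / 50.40 ≈ 73.6 mL/min
|31.9 − 73.6| = 41.7 mL/min

42 mL/min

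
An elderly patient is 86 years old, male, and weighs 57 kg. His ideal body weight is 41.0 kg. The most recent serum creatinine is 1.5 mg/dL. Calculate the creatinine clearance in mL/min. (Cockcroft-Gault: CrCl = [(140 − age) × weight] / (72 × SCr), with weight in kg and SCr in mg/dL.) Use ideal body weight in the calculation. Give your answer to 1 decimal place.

20.5 mL/min

CrCl = (140 − 86) × 41 / (72 × 1.5) = 2214.0 / 108.00 ≈ 20.5 mL/min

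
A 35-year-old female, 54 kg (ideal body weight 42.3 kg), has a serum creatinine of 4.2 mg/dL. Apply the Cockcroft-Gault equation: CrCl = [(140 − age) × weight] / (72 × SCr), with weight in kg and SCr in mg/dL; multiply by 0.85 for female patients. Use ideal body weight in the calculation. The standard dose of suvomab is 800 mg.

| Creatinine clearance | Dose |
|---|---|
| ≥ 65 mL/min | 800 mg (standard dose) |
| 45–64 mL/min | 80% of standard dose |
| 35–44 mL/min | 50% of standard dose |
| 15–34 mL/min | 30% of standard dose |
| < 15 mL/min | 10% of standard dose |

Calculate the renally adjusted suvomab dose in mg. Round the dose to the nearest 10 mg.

80 mg

CrCl = (140 − 35) × 42.3 / (72 × 4.2) × 0.85 = 4441.5 / 302.40 × 0.85 ≈ 12.5 mL/min
CrCl ≈ 12 mL/min → bracket < 15 mL/min.
10% of 800 mg = 80 mg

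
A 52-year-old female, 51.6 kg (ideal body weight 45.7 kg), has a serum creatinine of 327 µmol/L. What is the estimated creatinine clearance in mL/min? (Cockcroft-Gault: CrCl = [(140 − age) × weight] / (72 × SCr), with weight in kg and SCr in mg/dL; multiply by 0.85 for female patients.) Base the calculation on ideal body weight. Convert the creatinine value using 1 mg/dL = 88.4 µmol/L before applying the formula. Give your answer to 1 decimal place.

SCr = 327 / 88.4 = 3.699 mg/dL
CrCl = (140 − 52) × 45.7 / (72 × 3.699) × 0.85 = 4021.6 / 266.33 × 0.85 ≈ 12.8 mL/min

12.8 mL/min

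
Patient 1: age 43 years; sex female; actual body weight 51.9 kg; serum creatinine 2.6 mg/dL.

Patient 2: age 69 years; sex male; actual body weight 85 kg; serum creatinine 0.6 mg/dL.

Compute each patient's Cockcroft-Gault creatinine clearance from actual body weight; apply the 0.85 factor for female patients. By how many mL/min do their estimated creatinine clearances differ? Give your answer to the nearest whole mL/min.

117 mL/min

Patient 1: CrCl = (140 − 43) × 51.9 / (72 × 2.6) × 0.85 = 5034.3 / 187.20 × 0.85 ≈ 22.9 mL/min
Patient 2: CrCl = (140 − 69) × 85 / (72 × 0.6) = 6035.0 / 43.20 ≈ 139.7 mL/min
|22.9 − 139.7| = 116.8 mL/min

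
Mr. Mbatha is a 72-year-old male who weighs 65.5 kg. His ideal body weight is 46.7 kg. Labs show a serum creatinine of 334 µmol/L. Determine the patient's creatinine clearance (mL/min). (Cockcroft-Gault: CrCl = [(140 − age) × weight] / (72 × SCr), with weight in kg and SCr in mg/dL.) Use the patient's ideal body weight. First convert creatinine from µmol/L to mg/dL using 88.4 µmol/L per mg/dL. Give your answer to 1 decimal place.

11.7 mL/min

SCr = 334 / 88.4 = 3.778 mg/dL
CrCl = (140 − 72) × 46.7 / (72 × 3.778) = 3175.6 / 272.02 ≈ 11.7 mL/min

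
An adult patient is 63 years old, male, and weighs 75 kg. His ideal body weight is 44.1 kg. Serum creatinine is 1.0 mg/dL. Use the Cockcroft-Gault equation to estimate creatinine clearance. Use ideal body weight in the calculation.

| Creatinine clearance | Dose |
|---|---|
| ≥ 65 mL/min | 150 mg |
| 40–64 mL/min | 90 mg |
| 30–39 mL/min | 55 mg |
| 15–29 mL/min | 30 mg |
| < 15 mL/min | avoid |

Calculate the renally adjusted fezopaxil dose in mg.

CrCl = (140 − 63) × 44.1 / (72 × 1) = 3395.7 / 72.00 ≈ 47.2 mL/min
CrCl ≈ 47 mL/min → bracket 40–64 mL/min.
Dose for this bracket: 90 mg.

90 mg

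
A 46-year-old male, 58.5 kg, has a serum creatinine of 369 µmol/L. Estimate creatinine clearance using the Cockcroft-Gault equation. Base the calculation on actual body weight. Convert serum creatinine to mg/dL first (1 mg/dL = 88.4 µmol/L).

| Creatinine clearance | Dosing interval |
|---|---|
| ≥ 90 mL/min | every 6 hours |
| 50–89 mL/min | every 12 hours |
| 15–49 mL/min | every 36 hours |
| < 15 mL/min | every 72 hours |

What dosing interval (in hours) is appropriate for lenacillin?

every 36 hours

SCr = 369 / 88.4 = 4.174 mg/dL
CrCl = (140 − 46) × 58.5 / (72 × 4.174) = 5499.0 / 300.53 ≈ 18.3 mL/min
CrCl ≈ 18 mL/min → bracket 15–49 mL/min → every 36 hours.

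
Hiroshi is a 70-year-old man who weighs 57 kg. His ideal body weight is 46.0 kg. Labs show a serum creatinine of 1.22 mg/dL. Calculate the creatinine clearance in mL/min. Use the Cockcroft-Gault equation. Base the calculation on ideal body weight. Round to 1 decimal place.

CrCl = (140 − 70) × 46 / (72 × 1.22) = 3220.0 / 87.84 ≈ 36.7 mL/min

36.7 mL/min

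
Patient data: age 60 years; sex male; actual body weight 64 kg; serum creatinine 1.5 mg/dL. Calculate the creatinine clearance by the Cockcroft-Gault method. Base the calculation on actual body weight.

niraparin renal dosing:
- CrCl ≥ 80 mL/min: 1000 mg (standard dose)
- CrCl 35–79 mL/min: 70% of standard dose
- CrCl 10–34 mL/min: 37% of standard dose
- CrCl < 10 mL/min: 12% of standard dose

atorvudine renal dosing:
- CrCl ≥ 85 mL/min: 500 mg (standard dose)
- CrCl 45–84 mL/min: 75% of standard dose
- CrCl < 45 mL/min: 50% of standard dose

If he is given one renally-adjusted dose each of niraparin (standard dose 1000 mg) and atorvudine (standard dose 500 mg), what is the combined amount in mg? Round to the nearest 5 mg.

1075 mg

CrCl = (140 − 60) × 64 / (72 × 1.5) = 5120.0 / 108.00 ≈ 47.4 mL/min
CrCl ≈ 47 mL/min.
niraparin: 35–79 mL/min → 70% of 1000 mg = 700 mg.
atorvudine: 45–84 mL/min → 75% of 500 mg = 375 mg.
Total = 700 + 375 = 1075 mg.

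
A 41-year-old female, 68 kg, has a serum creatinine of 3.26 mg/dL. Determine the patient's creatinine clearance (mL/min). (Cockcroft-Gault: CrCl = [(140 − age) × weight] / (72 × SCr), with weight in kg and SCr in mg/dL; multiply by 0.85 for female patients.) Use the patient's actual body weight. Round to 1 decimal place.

24.4 mL/min

CrCl = (140 − 41) × 68 / (72 × 3.26) × 0.85 = 6732.0 / 234.72 × 0.85 ≈ 24.4 mL/min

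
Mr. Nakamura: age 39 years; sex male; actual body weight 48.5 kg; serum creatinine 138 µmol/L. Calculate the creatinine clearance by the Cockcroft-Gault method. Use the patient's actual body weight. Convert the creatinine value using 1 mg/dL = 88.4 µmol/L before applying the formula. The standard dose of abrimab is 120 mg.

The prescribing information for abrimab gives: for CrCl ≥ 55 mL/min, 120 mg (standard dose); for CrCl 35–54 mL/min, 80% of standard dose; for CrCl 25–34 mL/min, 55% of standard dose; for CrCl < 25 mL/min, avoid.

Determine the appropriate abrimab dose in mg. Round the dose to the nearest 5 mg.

SCr = 138 / 88.4 = 1.561 mg/dL
CrCl = (140 − 39) × 48.5 / (72 × 1.561) = 4898.5 / 112.39 ≈ 43.6 mL/min
CrCl ≈ 44 mL/min → bracket 35–54 mL/min.
80% of 120 mg = 96 mg → 95 mg

95 mg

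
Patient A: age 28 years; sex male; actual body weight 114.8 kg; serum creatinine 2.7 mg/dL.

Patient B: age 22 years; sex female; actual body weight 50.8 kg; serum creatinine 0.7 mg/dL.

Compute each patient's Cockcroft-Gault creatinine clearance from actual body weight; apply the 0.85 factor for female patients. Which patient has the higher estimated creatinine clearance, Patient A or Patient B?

Patient B

Patient A: CrCl = (140 − 28) × 114.8 / (72 × 2.7) = 12857.6 / 194.40 ≈ 66.1 mL/min
Patient B: CrCl = (140 − 22) × 50.8 / (72 × 0.7) × 0.85 = 5994.4 / 50.40 × 0.85 ≈ 101.1 mL/min
66.1 vs 101.1 mL/min → Patient B is higher.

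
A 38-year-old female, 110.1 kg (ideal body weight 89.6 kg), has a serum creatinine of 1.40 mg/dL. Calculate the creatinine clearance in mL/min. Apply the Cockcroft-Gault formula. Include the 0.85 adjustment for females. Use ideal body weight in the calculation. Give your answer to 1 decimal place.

CrCl = (140 − 38) × 89.6 / (72 × 1.4) × 0.85 = 9139.2 / 100.80 × 0.85 ≈ 77.1 mL/min

77.1 mL/min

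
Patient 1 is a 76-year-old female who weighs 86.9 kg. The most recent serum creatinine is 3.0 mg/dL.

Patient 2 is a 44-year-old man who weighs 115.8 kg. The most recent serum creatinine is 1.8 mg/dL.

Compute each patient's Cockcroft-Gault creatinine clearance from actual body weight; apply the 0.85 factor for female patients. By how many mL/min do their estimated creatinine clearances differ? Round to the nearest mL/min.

Patient 1: CrCl = (140 − 76) × 86.9 / (72 × 3) × 0.85 = 5561.6 / 216.00 × 0.85 ≈ 21.9 mL/min
Patient 2: CrCl = (140 − 44) × 115.8 / (72 × 1.8) = 11116.8 / 129.60 ≈ 85.8 mL/min
|21.9 − 85.8| = 63.9 mL/min

64 mL/min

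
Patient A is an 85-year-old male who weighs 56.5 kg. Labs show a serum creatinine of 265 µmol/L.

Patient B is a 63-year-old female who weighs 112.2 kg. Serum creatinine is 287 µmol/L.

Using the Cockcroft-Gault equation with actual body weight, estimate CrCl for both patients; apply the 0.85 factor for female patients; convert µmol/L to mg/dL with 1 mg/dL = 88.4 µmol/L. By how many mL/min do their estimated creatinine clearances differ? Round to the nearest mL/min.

Patient A: SCr = 265 / 88.4 = 2.998 mg/dL
Patient A: CrCl = (140 − 85) × 56.5 / (72 × 2.998) = 3107.5 / 215.86 ≈ 14.4 mL/min
Patient B: SCr = 287 / 88.4 = 3.247 mg/dL
Patient B: CrCl = (140 − 63) × 112.2 / (72 × 3.247) × 0.85 = 8639.4 / 233.78 × 0.85 ≈ 31.4 mL/min
|14.4 − 31.4| = 17.0 mL/min

17 mL/min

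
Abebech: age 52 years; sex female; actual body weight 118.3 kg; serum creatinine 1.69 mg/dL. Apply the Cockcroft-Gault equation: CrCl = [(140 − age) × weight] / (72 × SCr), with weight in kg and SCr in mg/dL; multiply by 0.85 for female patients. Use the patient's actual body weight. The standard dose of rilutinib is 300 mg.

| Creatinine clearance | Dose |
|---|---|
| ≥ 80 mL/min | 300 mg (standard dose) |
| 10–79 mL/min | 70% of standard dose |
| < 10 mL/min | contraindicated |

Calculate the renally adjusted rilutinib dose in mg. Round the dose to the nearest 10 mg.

CrCl = (140 − 52) × 118.3 / (72 × 1.69) × 0.85 = 10410.4 / 121.68 × 0.85 ≈ 72.7 mL/min
CrCl ≈ 73 mL/min → bracket 10–79 mL/min.
70% of 300 mg = 210 mg

210 mg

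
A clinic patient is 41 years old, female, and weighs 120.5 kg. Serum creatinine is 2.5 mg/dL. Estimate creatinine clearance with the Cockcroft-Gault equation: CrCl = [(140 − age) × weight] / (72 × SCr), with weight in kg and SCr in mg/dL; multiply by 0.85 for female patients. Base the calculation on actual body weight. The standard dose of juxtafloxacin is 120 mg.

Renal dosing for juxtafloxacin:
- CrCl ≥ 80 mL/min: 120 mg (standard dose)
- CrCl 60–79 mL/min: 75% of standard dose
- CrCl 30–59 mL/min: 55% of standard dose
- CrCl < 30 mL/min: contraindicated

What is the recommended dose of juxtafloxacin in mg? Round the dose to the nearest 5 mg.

65 mg

CrCl = (140 − 41) × 120.5 / (72 × 2.5) × 0.85 = 11929.5 / 180.00 × 0.85 ≈ 56.3 mL/min
CrCl ≈ 56 mL/min → bracket 30–59 mL/min.
55% of 120 mg = 66 mg → 65 mg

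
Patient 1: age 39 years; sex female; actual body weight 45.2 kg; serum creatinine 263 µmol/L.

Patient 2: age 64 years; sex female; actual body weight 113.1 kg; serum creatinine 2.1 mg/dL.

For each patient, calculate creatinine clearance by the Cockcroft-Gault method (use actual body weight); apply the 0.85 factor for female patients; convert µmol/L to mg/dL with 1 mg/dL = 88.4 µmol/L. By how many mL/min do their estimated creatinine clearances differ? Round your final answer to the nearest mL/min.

30 mL/min

Patient 1: SCr = 263 / 88.4 = 2.975 mg/dL
Patient 1: CrCl = (140 − 39) × 45.2 / (72 × 2.975) × 0.85 = 4565.2 / 214.20 × 0.85 ≈ 18.1 mL/min
Patient 2: CrCl = (140 − 64) × 113.1 / (72 × 2.1) × 0.85 = 8595.6 / 151.20 × 0.85 ≈ 48.3 mL/min
|18.1 − 48.3| = 30.2 mL/min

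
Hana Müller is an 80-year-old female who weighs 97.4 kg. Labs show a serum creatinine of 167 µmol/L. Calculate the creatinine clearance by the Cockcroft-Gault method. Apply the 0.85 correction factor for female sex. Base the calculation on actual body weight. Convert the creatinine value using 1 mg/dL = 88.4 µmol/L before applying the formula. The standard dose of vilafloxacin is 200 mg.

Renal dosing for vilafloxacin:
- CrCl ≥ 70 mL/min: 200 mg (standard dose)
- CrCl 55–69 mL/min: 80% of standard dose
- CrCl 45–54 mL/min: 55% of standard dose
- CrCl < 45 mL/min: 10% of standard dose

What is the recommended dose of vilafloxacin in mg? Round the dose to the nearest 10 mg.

SCr = 167 / 88.4 = 1.889 mg/dL
CrCl = (140 − 80) × 97.4 / (72 × 1.889) × 0.85 = 5844.0 / 136.01 × 0.85 ≈ 36.5 mL/min
CrCl ≈ 37 mL/min → bracket < 45 mL/min.
10% of 200 mg = 20 mg

20 mg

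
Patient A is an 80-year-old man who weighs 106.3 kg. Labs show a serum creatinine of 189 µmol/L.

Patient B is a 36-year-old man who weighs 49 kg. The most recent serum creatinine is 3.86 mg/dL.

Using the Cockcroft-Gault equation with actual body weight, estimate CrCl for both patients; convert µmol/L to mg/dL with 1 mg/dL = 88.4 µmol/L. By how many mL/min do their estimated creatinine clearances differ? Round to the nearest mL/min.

23 mL/min

Patient A: SCr = 189 / 88.4 = 2.138 mg/dL
Patient A: CrCl = (140 − 80) × 106.3 / (72 × 2.138) = 6378.0 / 153.94 ≈ 41.4 mL/min
Patient B: CrCl = (140 − 36) × 49 / (72 × 3.86) = 5096.0 / 277.92 ≈ 18.3 mL/min
|41.4 − 18.3| = 23.1 mL/min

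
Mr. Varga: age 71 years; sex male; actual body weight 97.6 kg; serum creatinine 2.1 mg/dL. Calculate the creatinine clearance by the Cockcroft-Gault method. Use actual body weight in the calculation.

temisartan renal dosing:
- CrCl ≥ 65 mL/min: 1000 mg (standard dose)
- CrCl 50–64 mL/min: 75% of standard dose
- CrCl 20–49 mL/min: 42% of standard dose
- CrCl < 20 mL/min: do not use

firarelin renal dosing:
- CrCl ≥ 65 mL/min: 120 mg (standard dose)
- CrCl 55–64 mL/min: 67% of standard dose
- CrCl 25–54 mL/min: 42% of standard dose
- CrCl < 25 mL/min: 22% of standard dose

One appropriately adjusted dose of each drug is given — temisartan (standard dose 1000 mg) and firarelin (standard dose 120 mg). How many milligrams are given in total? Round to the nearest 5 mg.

CrCl = (140 − 71) × 97.6 / (72 × 2.1) = 6734.4 / 151.20 ≈ 44.5 mL/min
CrCl ≈ 45 mL/min.
temisartan: 20–49 mL/min → 42% of 1000 mg = 420 mg.
firarelin: 25–54 mL/min → 42% of 120 mg = 50.4 mg.
Total = 420 + 50.4 = 470.4 mg.

470 mg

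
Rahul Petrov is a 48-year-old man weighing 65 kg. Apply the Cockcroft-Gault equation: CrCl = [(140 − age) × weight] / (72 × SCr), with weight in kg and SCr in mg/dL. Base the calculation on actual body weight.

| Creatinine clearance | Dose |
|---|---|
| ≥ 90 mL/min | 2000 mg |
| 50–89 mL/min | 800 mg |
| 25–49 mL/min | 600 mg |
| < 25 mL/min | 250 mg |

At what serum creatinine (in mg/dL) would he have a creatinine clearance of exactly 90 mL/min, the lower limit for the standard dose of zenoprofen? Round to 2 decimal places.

Standard dose requires CrCl ≥ 90 mL/min.
Set (140 − 48) × 65 / (72 × SCr) = 90
SCr = (140 − 48) × 65 / (72 × 90) = 0.923 mg/dL

0.92 mg/dL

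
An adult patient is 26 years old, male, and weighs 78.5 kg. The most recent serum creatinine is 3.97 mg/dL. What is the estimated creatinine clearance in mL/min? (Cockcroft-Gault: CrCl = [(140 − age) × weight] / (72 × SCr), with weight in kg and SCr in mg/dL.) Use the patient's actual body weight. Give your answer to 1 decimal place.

31.3 mL/min

CrCl = (140 − 26) × 78.5 / (72 × 3.97) = 8949.0 / 285.84 ≈ 31.3 mL/min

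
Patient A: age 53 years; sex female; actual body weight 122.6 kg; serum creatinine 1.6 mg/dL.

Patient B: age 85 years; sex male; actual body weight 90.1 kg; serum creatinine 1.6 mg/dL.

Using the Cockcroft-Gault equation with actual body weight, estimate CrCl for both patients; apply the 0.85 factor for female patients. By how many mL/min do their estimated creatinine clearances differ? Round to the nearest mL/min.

36 mL/min

Patient A: CrCl = (140 − 53) × 122.6 / (72 × 1.6) × 0.85 = 10666.2 / 115.20 × 0.85 ≈ 78.7 mL/min
Patient B: CrCl = (140 − 85) × 90.1 / (72 × 1.6) = 4955.5 / 115.20 ≈ 43.0 mL/min
|78.7 − 43.0| = 35.7 mL/min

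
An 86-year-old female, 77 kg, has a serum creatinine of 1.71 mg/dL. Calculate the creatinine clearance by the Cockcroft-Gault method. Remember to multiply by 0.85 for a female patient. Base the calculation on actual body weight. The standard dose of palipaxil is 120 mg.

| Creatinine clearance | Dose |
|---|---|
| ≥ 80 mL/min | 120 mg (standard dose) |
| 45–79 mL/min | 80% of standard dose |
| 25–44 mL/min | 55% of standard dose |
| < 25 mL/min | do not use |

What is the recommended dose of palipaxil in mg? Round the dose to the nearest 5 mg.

CrCl = (140 − 86) × 77 / (72 × 1.71) × 0.85 = 4158.0 / 123.12 × 0.85 ≈ 28.7 mL/min
CrCl ≈ 29 mL/min → bracket 25–44 mL/min.
55% of 120 mg = 66 mg → 65 mg

65 mg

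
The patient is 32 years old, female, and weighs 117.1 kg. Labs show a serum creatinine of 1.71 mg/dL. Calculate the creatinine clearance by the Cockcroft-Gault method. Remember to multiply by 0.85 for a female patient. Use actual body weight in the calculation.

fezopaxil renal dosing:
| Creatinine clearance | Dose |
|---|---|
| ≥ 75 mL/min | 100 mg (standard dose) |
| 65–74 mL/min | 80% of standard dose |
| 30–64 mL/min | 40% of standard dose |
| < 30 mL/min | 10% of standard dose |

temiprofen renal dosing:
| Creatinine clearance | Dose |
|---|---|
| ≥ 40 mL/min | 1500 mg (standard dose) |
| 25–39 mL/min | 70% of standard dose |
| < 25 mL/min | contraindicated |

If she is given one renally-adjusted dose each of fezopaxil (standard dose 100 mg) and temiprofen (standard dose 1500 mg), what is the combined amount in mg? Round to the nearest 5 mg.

CrCl = (140 − 32) × 117.1 / (72 × 1.71) × 0.85 = 12646.8 / 123.12 × 0.85 ≈ 87.3 mL/min
CrCl ≈ 87 mL/min.
fezopaxil: ≥ 75 mL/min → 100% of 100 mg = 100 mg.
temiprofen: ≥ 40 mL/min → 100% of 1500 mg = 1500 mg.
Total = 100 + 1500 = 1600 mg.

1600 mg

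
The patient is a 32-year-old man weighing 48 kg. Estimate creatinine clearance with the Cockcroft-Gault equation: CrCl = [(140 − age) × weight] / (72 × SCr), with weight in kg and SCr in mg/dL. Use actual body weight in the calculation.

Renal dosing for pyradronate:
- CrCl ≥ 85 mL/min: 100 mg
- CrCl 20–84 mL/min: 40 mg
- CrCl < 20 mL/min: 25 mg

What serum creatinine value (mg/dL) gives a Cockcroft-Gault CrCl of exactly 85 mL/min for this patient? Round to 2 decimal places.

0.85 mg/dL

Standard dose requires CrCl ≥ 85 mL/min.
Set (140 − 32) × 48 / (72 × SCr) = 85
SCr = (140 − 32) × 48 / (72 × 85) = 0.847 mg/dL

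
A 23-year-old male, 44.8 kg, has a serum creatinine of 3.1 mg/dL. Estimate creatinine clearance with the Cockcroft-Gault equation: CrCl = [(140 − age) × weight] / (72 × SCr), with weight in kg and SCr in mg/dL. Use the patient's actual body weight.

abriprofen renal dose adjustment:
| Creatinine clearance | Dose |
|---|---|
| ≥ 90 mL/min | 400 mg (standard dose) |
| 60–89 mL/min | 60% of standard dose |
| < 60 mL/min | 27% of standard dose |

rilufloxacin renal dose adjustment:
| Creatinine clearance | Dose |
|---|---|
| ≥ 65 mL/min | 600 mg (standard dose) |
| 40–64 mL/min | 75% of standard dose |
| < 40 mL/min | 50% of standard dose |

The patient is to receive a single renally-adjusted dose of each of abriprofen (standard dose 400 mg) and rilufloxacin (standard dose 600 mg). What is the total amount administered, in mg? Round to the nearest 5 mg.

410 mg

CrCl = (140 − 23) × 44.8 / (72 × 3.1) = 5241.6 / 223.20 ≈ 23.5 mL/min
CrCl ≈ 23 mL/min.
abriprofen: < 60 mL/min → 27% of 400 mg = 108 mg.
rilufloxacin: < 40 mL/min → 50% of 600 mg = 300 mg.
Total = 108 + 300 = 408 mg.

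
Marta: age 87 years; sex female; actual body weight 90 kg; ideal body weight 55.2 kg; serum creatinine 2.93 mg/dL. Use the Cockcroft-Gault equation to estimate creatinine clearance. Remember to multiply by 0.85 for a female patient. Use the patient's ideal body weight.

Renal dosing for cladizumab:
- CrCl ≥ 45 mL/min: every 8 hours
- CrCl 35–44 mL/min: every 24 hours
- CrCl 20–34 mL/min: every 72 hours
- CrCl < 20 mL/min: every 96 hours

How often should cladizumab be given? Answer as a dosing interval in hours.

CrCl = (140 − 87) × 55.2 / (72 × 2.93) × 0.85 = 2925.6 / 210.96 × 0.85 ≈ 11.8 mL/min
CrCl ≈ 12 mL/min → bracket < 20 mL/min → every 96 hours.

every 96 hours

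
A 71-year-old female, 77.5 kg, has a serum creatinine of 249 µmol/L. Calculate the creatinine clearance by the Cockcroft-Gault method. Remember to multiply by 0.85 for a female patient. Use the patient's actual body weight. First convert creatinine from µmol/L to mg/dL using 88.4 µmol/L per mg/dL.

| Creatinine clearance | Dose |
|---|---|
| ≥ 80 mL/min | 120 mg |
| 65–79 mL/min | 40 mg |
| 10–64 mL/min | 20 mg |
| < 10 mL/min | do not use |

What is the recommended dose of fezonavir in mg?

20 mg

SCr = 249 / 88.4 = 2.817 mg/dL
CrCl = (140 − 71) × 77.5 / (72 × 2.817) × 0.85 = 5347.5 / 202.82 × 0.85 ≈ 22.4 mL/min
CrCl ≈ 22 mL/min → bracket 10–64 mL/min.
Dose for this bracket: 20 mg.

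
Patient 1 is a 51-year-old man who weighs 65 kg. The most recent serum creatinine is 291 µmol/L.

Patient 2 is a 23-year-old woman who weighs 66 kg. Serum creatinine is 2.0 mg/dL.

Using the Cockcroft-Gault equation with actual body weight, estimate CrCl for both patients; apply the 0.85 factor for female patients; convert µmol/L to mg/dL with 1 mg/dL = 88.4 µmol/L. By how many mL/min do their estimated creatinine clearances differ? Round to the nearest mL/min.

Patient 1: SCr = 291 / 88.4 = 3.292 mg/dL
Patient 1: CrCl = (140 − 51) × 65 / (72 × 3.292) = 5785.0 / 237.02 ≈ 24.4 mL/min
Patient 2: CrCl = (140 − 23) × 66 / (72 × 2) × 0.85 = 7722.0 / 144.00 × 0.85 ≈ 45.6 mL/min
|24.4 − 45.6| = 21.2 mL/min

21 mL/min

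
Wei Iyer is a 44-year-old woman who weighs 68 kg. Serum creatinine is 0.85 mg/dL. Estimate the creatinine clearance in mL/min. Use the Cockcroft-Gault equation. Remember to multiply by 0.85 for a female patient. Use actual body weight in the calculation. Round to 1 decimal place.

CrCl = (140 − 44) × 68 / (72 × 0.85) × 0.85 = 6528.0 / 61.20 × 0.85 ≈ 90.7 mL/min

90.7 mL/min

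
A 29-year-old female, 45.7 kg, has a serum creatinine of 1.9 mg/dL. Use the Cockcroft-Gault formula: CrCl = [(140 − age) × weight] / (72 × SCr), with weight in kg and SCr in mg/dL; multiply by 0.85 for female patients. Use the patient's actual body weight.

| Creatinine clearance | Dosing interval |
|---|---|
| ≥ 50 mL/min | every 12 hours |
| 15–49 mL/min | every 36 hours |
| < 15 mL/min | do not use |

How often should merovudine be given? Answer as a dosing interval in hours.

every 36 hours

CrCl = (140 − 29) × 45.7 / (72 × 1.9) × 0.85 = 5072.7 / 136.80 × 0.85 ≈ 31.5 mL/min
CrCl ≈ 32 mL/min → bracket 15–49 mL/min → every 36 hours.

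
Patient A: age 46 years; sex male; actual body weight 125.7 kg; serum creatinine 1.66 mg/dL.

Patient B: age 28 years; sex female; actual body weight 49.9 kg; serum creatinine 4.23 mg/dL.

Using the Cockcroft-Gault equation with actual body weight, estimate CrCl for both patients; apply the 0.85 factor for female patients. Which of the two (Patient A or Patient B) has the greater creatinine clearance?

Patient A: CrCl = (140 − 46) × 125.7 / (72 × 1.66) = 11815.8 / 119.52 ≈ 98.9 mL/min
Patient B: CrCl = (140 − 28) × 49.9 / (72 × 4.23) × 0.85 = 5588.8 / 304.56 × 0.85 ≈ 15.6 mL/min
98.9 vs 15.6 mL/min → Patient A is higher.

Patient A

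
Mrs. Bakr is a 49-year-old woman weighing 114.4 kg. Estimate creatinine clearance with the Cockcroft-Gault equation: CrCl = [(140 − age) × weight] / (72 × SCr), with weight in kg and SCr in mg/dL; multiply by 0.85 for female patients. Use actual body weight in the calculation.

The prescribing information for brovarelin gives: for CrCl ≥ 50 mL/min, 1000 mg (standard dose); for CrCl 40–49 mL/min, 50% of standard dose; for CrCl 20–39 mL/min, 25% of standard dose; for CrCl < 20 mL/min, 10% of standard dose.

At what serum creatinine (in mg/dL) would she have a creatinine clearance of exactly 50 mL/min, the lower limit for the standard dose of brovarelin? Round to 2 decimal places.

2.46 mg/dL

Standard dose requires CrCl ≥ 50 mL/min.
Set (140 − 49) × 114.4 × 0.85 / (72 × SCr) = 50
SCr = (140 − 49) × 114.4 × 0.85 / (72 × 50) = 2.458 mg/dL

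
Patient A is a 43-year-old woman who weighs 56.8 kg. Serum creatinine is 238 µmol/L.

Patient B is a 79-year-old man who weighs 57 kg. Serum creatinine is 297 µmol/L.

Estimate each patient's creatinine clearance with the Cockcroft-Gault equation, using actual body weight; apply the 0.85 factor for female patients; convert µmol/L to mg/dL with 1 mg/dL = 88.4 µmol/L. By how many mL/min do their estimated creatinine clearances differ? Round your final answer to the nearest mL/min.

Patient A: SCr = 238 / 88.4 = 2.692 mg/dL
Patient A: CrCl = (140 − 43) × 56.8 / (72 × 2.692) × 0.85 = 5509.6 / 193.82 × 0.85 ≈ 24.2 mL/min
Patient B: SCr = 297 / 88.4 = 3.36 mg/dL
Patient B: CrCl = (140 − 79) × 57 / (72 × 3.36) = 3477.0 / 241.92 ≈ 14.4 mL/min
|24.2 − 14.4| = 9.8 mL/min

10 mL/min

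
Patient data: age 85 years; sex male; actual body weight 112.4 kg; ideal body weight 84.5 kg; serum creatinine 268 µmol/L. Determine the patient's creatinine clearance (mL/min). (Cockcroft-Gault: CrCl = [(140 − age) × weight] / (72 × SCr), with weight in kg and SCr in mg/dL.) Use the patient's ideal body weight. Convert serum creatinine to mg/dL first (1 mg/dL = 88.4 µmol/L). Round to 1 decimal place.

SCr = 268 / 88.4 = 3.032 mg/dL
CrCl = (140 − 85) × 84.5 / (72 × 3.032) = 4647.5 / 218.30 ≈ 21.3 mL/min

21.3 mL/min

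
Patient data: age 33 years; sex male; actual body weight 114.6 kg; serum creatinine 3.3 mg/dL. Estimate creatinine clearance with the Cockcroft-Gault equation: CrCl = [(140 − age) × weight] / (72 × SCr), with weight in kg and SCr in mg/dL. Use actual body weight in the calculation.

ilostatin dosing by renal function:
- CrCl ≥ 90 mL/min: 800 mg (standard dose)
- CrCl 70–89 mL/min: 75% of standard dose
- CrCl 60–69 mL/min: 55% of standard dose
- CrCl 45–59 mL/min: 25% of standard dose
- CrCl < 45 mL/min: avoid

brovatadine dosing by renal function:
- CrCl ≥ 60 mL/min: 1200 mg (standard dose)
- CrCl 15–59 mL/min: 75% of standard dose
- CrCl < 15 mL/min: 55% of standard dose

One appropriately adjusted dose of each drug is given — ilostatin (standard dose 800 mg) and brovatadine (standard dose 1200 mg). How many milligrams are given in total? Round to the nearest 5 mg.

1100 mg

CrCl = (140 − 33) × 114.6 / (72 × 3.3) = 12262.2 / 237.60 ≈ 51.6 mL/min
CrCl ≈ 52 mL/min.
ilostatin: 45–59 mL/min → 25% of 800 mg = 200 mg.
brovatadine: 15–59 mL/min → 75% of 1200 mg = 900 mg.
Total = 200 + 900 = 1100 mg.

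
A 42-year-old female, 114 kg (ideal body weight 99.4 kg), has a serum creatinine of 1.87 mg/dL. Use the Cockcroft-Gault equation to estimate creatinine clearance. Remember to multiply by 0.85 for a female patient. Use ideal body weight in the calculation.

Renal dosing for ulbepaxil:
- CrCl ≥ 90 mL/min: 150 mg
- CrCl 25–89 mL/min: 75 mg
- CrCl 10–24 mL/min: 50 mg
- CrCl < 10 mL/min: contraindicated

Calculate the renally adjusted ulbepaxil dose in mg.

CrCl = (140 − 42) × 99.4 / (72 × 1.87) × 0.85 = 9741.2 / 134.64 × 0.85 ≈ 61.5 mL/min
CrCl ≈ 61 mL/min → bracket 25–89 mL/min.
Dose for this bracket: 75 mg.

75 mg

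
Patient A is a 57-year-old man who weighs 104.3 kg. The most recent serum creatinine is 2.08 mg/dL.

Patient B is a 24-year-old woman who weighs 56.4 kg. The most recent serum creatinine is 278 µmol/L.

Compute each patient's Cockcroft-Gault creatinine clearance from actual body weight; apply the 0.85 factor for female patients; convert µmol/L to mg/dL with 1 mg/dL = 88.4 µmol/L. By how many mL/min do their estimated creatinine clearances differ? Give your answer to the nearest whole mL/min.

Patient A: CrCl = (140 − 57) × 104.3 / (72 × 2.08) = 8656.9 / 149.76 ≈ 57.8 mL/min
Patient B: SCr = 278 / 88.4 = 3.145 mg/dL
Patient B: CrCl = (140 − 24) × 56.4 / (72 × 3.145) × 0.85 = 6542.4 / 226.44 × 0.85 ≈ 24.6 mL/min
|57.8 − 24.6| = 33.2 mL/min

33 mL/min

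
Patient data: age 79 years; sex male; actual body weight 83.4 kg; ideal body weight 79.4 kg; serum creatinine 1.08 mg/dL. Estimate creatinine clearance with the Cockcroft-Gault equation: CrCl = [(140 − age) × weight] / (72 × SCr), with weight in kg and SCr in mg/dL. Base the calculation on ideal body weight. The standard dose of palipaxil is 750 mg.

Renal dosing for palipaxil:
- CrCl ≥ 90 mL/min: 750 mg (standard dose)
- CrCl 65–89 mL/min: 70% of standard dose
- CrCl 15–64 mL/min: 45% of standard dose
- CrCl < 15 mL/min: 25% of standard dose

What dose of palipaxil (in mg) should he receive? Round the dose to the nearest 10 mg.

CrCl = (140 − 79) × 79.4 / (72 × 1.08) = 4843.4 / 77.76 ≈ 62.3 mL/min
CrCl ≈ 62 mL/min → bracket 15–64 mL/min.
45% of 750 mg = 337.5 mg → 340 mg

340 mg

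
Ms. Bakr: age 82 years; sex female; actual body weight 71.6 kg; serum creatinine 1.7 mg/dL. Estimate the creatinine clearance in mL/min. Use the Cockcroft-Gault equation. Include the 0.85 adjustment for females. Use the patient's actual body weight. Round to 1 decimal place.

CrCl = (140 − 82) × 71.6 / (72 × 1.7) × 0.85 = 4152.8 / 122.40 × 0.85 ≈ 28.8 mL/min

28.8 mL/min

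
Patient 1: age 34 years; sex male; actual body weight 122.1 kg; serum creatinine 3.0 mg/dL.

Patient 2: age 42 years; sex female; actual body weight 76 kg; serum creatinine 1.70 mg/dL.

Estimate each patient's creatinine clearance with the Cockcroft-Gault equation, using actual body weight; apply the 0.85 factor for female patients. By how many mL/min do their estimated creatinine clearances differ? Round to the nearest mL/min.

Patient 1: CrCl = (140 − 34) × 122.1 / (72 × 3) = 12942.6 / 216.00 ≈ 59.9 mL/min
Patient 2: CrCl = (140 − 42) × 76 / (72 × 1.7) × 0.85 = 7448.0 / 122.40 × 0.85 ≈ 51.7 mL/min
|59.9 − 51.7| = 8.2 mL/min

8 mL/min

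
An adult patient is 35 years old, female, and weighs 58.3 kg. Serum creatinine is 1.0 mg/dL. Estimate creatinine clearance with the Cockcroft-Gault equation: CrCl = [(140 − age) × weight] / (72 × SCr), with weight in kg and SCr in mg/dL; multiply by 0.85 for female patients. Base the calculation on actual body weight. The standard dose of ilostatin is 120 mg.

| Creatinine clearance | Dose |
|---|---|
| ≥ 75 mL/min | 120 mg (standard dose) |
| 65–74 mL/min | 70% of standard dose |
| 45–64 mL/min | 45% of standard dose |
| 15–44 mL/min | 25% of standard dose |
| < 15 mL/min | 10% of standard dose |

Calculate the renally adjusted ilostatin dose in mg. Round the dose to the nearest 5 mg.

85 mg

CrCl = (140 − 35) × 58.3 / (72 × 1) × 0.85 = 6121.5 / 72.00 × 0.85 ≈ 72.3 mL/min
CrCl ≈ 72 mL/min → bracket 65–74 mL/min.
70% of 120 mg = 84 mg → 85 mg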